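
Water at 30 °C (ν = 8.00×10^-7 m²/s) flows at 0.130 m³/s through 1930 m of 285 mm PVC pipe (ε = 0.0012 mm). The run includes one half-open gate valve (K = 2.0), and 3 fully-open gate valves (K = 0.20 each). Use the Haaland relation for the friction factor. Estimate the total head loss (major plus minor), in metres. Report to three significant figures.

H_L ≈ 18.2 m

V = 4Q/(πD²) = 2.038 m/s; V²/2g = 0.2117 m
Re = 7.26×10^5, ε/D = 4.21×10^-6 → f = 0.01229 (Haaland)
Major: h_f = f(L/D)·V²/2g = 0.01229·6772·0.2117 = 17.62 m
Minor: ΣK = 2.60; h_m = ΣK·V²/2g = 0.5503 m
Total H_L = 17.62 + 0.5503 = 18.17 m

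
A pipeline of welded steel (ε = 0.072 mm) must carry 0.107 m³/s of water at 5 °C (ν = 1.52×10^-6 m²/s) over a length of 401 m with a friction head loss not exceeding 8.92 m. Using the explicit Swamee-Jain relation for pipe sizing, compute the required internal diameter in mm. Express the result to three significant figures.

Swamee-Jain (Type III): D = 0.66·[ε^1.25·(LQ²/(gh_f))^4.75 + ν·Q^9.4·(L/(gh_f))^5.2]^0.04
LQ²/(gh_f) = 0.05247; L/(gh_f) = 4.583
Term 1 = ε^1.25·(…)^4.75 = 5.51×10^-12; Term 2 = ν·Q^9.4·(…)^5.2 = 3.13×10^-12
D = 0.66·(5.51×10^-12 + 3.13×10^-12)^0.04 = 0.2382 m = 238 mm
Check: V = 2.40 m/s, Re = 3.76×10^5, f = 0.01674, h_f = 8.28 m ≈ 8.92 m ✓

D ≈ 238 mm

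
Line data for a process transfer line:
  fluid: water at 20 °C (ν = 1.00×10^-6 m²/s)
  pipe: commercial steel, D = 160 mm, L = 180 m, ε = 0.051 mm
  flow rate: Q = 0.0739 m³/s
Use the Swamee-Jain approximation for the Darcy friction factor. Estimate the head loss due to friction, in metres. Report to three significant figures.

V = 4Q/(πD²) = 4·0.0739/(π·0.160²) = 3.675 m/s
Re = VD/ν = 3.675·0.160/1.00×10^-6 = 5.88×10^5 → turbulent
ε/D = 0.051/160 = 3.19×10^-4
Swamee-Jain: f = 0.01635
h_f = f(L/D)V²/(2g) = 0.01635·(180/0.160)·3.675²/(2·9.81) = 12.67 m

h_f ≈ 12.7 m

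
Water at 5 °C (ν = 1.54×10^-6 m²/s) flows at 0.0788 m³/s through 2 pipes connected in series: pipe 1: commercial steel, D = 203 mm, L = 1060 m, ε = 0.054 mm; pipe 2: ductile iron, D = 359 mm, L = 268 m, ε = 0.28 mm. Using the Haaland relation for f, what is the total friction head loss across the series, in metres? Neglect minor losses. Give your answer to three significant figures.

Pipe 1: V = 2.435 m/s, Re = 3.21×10^5, ε/D = 2.66×10^-4, f = 0.01645, h_1 = f(L/D)V²/2g = 25.96 m
Pipe 2: V = 0.7785 m/s, Re = 1.81×10^5, ε/D = 7.80×10^-4, f = 0.02012, h_2 = f(L/D)V²/2g = 0.4639 m
Series → Q common, losses add: H = Σh = 26.42 m

H ≈ 26.4 m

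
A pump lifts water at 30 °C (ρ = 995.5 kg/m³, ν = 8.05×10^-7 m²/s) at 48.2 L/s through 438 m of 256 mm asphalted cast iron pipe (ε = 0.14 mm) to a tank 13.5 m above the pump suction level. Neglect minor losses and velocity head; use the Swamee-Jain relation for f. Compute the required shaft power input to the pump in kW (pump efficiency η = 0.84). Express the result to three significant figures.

P_shaft ≈ 8.36 kW

V = 4Q/(πD²) = 0.9364 m/s; Re = 2.98×10^5; ε/D = 5.47×10^-4; f = 0.01860
h_f = f(L/D)V²/2g = 1.422 m
Total head H = z + h_f = 13.5 + 1.422 = 14.92 m
P_hyd = ρgQH = 995.5·9.81·0.0482·14.92 = 7.024 kW
P_shaft = P_hyd/η = 7.024/0.84 = 8.362 kW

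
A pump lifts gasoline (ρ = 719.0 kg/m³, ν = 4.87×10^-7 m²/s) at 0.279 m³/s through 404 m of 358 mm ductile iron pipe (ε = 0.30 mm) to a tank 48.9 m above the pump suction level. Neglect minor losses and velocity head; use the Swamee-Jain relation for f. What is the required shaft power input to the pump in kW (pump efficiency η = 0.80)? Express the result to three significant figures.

V = 4Q/(πD²) = 2.772 m/s; Re = 2.04×10^6; ε/D = 8.38×10^-4; f = 0.01905
h_f = f(L/D)V²/2g = 8.418 m
Total head H = z + h_f = 48.9 + 8.418 = 57.32 m
P_hyd = ρgQH = 719.0·9.81·0.279·57.32 = 112.8 kW
P_shaft = P_hyd/η = 112.8/0.80 = 141.0 kW

P_shaft ≈ 141 kW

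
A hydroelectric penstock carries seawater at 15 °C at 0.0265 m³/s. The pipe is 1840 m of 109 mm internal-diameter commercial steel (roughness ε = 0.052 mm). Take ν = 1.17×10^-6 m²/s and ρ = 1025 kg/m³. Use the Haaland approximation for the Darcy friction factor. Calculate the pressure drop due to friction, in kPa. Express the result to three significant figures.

V = 4Q/(πD²) = 4·0.0265/(π·0.109²) = 2.840 m/s
Re = VD/ν = 2.840·0.109/1.17×10^-6 = 2.65×10^5 → turbulent
ε/D = 0.052/109 = 4.77×10^-4
Haaland: f = 0.01810
h_f = f(L/D)V²/(2g) = 0.01810·(1840/0.109)·2.840²/(2·9.81) = 125.6 m
Δp = ρg·h_f = 1025·9.81·125.6 = 1263 kPa

Δp ≈ 1260 kPa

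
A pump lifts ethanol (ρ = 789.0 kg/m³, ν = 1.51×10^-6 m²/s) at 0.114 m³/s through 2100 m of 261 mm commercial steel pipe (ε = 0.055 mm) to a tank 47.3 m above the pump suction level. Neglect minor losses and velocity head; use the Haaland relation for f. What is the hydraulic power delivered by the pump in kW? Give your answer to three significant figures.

P_hyd ≈ 67.7 kW

V = 4Q/(πD²) = 2.131 m/s; Re = 3.68×10^5; ε/D = 2.11×10^-4; f = 0.01581
h_f = f(L/D)V²/2g = 29.44 m
Total head H = z + h_f = 47.3 + 29.44 = 76.74 m
P_hyd = ρgQH = 789.0·9.81·0.114·76.74 = 67.71 kW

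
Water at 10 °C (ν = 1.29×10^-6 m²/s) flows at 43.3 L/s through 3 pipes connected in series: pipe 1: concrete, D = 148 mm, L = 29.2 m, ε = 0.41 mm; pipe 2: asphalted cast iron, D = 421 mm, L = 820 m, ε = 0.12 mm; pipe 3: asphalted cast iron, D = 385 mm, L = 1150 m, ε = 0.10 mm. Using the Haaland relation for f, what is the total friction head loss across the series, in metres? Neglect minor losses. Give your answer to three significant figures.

H ≈ 2.24 m

Pipe 1: V = 2.517 m/s, Re = 2.89×10^5, ε/D = 0.00277, f = 0.02608, h_1 = f(L/D)V²/2g = 1.662 m
Pipe 2: V = 0.3111 m/s, Re = 1.02×10^5, ε/D = 2.85×10^-4, f = 0.01908, h_2 = f(L/D)V²/2g = 0.1833 m
Pipe 3: V = 0.3719 m/s, Re = 1.11×10^5, ε/D = 2.60×10^-4, f = 0.01870, h_3 = f(L/D)V²/2g = 0.3940 m
Series → Q common, losses add: H = Σh = 2.239 m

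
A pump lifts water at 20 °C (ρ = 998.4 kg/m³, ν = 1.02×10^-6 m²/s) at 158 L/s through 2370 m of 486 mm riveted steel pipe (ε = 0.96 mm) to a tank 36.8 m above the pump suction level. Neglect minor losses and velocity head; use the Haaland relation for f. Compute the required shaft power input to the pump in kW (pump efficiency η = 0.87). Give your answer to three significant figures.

V = 4Q/(πD²) = 0.8517 m/s; Re = 4.06×10^5; ε/D = 0.00198; f = 0.02379
h_f = f(L/D)V²/2g = 4.289 m
Total head H = z + h_f = 36.8 + 4.289 = 41.09 m
P_hyd = ρgQH = 998.4·9.81·0.158·41.09 = 63.59 kW
P_shaft = P_hyd/η = 63.59/0.87 = 73.09 kW

P_shaft ≈ 73.1 kW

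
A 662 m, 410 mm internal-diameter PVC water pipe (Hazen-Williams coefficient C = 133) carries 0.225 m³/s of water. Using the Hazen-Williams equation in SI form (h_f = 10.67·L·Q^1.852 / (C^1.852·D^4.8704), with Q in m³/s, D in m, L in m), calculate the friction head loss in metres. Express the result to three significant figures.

h_f = 10.67·662·0.225^1.852 / (133^1.852·0.410^4.8704) = 3.998 m

h_f ≈ 4.00 m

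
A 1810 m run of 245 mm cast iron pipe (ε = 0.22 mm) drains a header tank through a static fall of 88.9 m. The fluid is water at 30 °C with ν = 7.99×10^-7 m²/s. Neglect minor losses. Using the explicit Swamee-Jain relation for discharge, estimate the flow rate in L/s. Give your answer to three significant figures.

Swamee-Jain (Type II): Q = -0.965·√(gD⁵h_f/L)·ln[ε/(3.7D) + √(3.17ν²L/(gD³h_f))]
√(gD⁵h_f/L) = √(9.81·0.245⁵·88.9/1810) = 0.02062
ε/(3.7D) = 2.43×10^-4; √(3.17ν²L/(gD³h_f)) = 1.69×10^-5
Q = -0.965·0.02062·ln(2.596×10^-4) = 0.1643 m³/s
Check: V = 3.49 m/s, Re = 1.07×10^6, f = 0.01953, h_f = 89.3 m ≈ 88.9 m ✓

Q ≈ 164 L/s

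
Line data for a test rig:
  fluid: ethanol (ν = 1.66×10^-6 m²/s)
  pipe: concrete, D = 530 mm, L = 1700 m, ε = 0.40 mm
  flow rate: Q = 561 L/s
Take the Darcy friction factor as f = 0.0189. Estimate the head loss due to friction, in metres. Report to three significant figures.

h_f ≈ 20.0 m

V = 4Q/(πD²) = 4·0.561/(π·0.530²) = 2.543 m/s
h_f = f(L/D)V²/(2g) = 0.01890·(1700/0.530)·2.543²/(2·9.81) = 19.98 m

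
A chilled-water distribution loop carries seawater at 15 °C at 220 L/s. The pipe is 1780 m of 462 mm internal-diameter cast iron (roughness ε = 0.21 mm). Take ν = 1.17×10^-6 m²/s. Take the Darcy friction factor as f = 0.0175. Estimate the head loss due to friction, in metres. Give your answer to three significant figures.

h_f ≈ 5.92 m

V = 4Q/(πD²) = 4·0.220/(π·0.462²) = 1.312 m/s
h_f = f(L/D)V²/(2g) = 0.01750·(1780/0.462)·1.312²/(2·9.81) = 5.919 m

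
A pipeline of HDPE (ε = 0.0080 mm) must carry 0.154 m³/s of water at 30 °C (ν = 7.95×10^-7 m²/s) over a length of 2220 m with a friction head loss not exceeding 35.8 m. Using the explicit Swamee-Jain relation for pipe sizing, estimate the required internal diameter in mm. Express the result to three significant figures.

Swamee-Jain (Type III): D = 0.66·[ε^1.25·(LQ²/(gh_f))^4.75 + ν·Q^9.4·(L/(gh_f))^5.2]^0.04
LQ²/(gh_f) = 0.1499; L/(gh_f) = 6.321
Term 1 = ε^1.25·(…)^4.75 = 5.18×10^-11; Term 2 = ν·Q^9.4·(…)^5.2 = 2.67×10^-10
D = 0.66·(5.18×10^-11 + 2.67×10^-10)^0.04 = 0.2752 m = 275 mm
Check: V = 2.59 m/s, Re = 8.96×10^5, f = 0.01245, h_f = 34.3 m ≈ 35.8 m ✓

D ≈ 275 mm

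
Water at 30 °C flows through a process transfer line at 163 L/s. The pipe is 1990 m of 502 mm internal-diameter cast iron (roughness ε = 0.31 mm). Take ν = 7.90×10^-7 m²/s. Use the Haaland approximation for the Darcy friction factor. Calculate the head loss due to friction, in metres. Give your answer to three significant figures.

h_f ≈ 2.50 m

V = 4Q/(πD²) = 4·0.163/(π·0.502²) = 0.8236 m/s
Re = VD/ν = 0.8236·0.502/7.90×10^-7 = 5.23×10^5 → turbulent
ε/D = 0.31/502 = 6.18×10^-4
Haaland: f = 0.01825
h_f = f(L/D)V²/(2g) = 0.01825·(1990/0.502)·0.8236²/(2·9.81) = 2.502 m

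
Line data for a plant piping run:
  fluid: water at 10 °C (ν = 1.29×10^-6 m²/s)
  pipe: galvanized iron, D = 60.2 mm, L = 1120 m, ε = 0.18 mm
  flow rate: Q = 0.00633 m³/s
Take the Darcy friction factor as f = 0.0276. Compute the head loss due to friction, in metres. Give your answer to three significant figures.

h_f ≈ 129 m

V = 4Q/(πD²) = 4·0.00633/(π·0.0602²) = 2.224 m/s
h_f = f(L/D)V²/(2g) = 0.02760·(1120/0.0602)·2.224²/(2·9.81) = 129.4 m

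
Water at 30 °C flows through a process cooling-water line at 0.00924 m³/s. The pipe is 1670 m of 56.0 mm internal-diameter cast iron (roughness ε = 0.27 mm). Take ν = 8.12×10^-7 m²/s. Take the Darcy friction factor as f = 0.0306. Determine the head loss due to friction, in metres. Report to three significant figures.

V = 4Q/(πD²) = 4·0.00924/(π·0.0560²) = 3.752 m/s
h_f = f(L/D)V²/(2g) = 0.03060·(1670/0.0560)·3.752²/(2·9.81) = 654.6 m

h_f ≈ 655 m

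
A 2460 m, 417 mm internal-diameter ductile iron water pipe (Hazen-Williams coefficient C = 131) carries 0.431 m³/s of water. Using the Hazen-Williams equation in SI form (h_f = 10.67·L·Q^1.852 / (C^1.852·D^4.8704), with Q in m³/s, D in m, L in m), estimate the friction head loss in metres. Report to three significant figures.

h_f = 10.67·2460·0.431^1.852 / (131^1.852·0.417^4.8704) = 46.89 m

h_f ≈ 46.9 m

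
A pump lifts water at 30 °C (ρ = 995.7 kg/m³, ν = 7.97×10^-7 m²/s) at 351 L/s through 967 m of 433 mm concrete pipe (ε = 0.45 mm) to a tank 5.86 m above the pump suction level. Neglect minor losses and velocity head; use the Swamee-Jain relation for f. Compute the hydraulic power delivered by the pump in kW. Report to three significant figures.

P_hyd ≈ 64.7 kW

V = 4Q/(πD²) = 2.384 m/s; Re = 1.30×10^6; ε/D = 0.00104; f = 0.02013
h_f = f(L/D)V²/2g = 13.02 m
Total head H = z + h_f = 5.86 + 13.02 = 18.88 m
P_hyd = ρgQH = 995.7·9.81·0.351·18.88 = 64.72 kW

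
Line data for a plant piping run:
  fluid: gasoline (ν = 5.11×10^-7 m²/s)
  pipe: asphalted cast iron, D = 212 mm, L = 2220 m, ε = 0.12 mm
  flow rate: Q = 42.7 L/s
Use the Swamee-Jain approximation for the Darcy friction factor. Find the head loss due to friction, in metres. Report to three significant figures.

V = 4Q/(πD²) = 4·0.0427/(π·0.212²) = 1.210 m/s
Re = VD/ν = 1.210·0.212/5.11×10^-7 = 5.02×10^5 → turbulent
ε/D = 0.12/212 = 5.66×10^-4
Swamee-Jain: f = 0.01817
h_f = f(L/D)V²/(2g) = 0.01817·(2220/0.212)·1.210²/(2·9.81) = 14.19 m

h_f ≈ 14.2 m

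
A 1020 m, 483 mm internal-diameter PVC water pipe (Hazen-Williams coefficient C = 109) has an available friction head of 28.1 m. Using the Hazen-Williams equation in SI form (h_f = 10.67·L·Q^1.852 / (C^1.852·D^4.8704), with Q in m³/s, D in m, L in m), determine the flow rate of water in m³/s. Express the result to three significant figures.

Rearranging: Q = [h_f·C^1.852·D^4.8704 / (10.67·L)]^(1/1.852)
Q = [28.1·109^1.852·0.483^4.8704 / (10.67·1020)]^0.540 = 0.6439 m³/s

Q ≈ 0.644 m³/s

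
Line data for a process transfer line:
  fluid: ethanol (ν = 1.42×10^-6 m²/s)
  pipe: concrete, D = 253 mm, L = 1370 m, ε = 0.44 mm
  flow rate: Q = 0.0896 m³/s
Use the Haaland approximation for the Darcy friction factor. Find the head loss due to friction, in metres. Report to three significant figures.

V = 4Q/(πD²) = 4·0.0896/(π·0.253²) = 1.782 m/s
Re = VD/ν = 1.782·0.253/1.42×10^-6 = 3.18×10^5 → turbulent
ε/D = 0.44/253 = 0.00174
Haaland: f = 0.02317
h_f = f(L/D)V²/(2g) = 0.02317·(1370/0.253)·1.782²/(2·9.81) = 20.31 m

h_f ≈ 20.3 m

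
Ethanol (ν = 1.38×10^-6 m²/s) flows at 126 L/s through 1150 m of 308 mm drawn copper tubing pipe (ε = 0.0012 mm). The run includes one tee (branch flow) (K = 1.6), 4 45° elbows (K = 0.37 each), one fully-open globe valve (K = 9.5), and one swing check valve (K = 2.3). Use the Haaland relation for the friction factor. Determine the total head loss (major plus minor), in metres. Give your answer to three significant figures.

V = 4Q/(πD²) = 1.691 m/s; V²/2g = 0.1458 m
Re = 3.77×10^5, ε/D = 3.90×10^-6 → f = 0.01378 (Haaland)
Major: h_f = f(L/D)·V²/2g = 0.01378·3734·0.1458 = 7.500 m
Minor: ΣK = 14.9; h_m = ΣK·V²/2g = 2.169 m
Total H_L = 7.500 + 2.169 = 9.669 m

H_L ≈ 9.67 m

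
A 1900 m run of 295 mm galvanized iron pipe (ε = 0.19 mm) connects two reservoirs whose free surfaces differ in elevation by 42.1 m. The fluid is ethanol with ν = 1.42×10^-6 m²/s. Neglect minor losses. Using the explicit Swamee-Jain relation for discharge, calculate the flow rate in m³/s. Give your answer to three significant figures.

Swamee-Jain (Type II): Q = -0.965·√(gD⁵h_f/L)·ln[ε/(3.7D) + √(3.17ν²L/(gD³h_f))]
√(gD⁵h_f/L) = √(9.81·0.295⁵·42.1/1900) = 0.02204
ε/(3.7D) = 1.74×10^-4; √(3.17ν²L/(gD³h_f)) = 3.38×10^-5
Q = -0.965·0.02204·ln(2.079×10^-4) = 0.1803 m³/s
Check: V = 2.64 m/s, Re = 5.48×10^5, f = 0.01855, h_f = 42.4 m ≈ 42.1 m ✓

Q ≈ 0.180 m³/s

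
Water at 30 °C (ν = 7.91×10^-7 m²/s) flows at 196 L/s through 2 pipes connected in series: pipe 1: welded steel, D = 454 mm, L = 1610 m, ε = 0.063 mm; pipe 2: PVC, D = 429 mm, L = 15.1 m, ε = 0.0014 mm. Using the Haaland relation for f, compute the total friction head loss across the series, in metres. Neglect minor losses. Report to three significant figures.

Pipe 1: V = 1.211 m/s, Re = 6.95×10^5, ε/D = 1.39×10^-4, f = 0.01425, h_1 = f(L/D)V²/2g = 3.775 m
Pipe 2: V = 1.356 m/s, Re = 7.35×10^5, ε/D = 3.26×10^-6, f = 0.01225, h_2 = f(L/D)V²/2g = 0.04042 m
Series → Q common, losses add: H = Σh = 3.815 m

H ≈ 3.82 m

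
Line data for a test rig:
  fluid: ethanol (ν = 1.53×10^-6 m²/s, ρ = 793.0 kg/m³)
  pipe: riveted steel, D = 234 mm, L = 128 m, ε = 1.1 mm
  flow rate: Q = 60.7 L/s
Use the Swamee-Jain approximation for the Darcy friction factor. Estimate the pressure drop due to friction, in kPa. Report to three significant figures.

V = 4Q/(πD²) = 4·0.0607/(π·0.234²) = 1.411 m/s
Re = VD/ν = 1.411·0.234/1.53×10^-6 = 2.16×10^5 → turbulent
ε/D = 1.1/234 = 0.00470
Swamee-Jain: f = 0.03044
h_f = f(L/D)V²/(2g) = 0.03044·(128/0.234)·1.411²/(2·9.81) = 1.690 m
Δp = ρg·h_f = 793.0·9.81·1.690 = 13.15 kPa

Δp ≈ 13.2 kPa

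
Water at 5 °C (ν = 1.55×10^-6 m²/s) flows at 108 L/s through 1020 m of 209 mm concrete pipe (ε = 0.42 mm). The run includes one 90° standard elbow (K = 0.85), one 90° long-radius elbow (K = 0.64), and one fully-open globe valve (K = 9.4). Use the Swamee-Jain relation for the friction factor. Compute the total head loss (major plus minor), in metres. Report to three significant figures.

V = 4Q/(πD²) = 3.148 m/s; V²/2g = 0.5051 m
Re = 4.24×10^5, ε/D = 0.00201 → f = 0.02400 (Swamee-Jain)
Major: h_f = f(L/D)·V²/2g = 0.02400·4880·0.5051 = 59.17 m
Minor: ΣK = 10.9; h_m = ΣK·V²/2g = 5.501 m
Total H_L = 59.17 + 5.501 = 64.67 m

H_L ≈ 64.7 m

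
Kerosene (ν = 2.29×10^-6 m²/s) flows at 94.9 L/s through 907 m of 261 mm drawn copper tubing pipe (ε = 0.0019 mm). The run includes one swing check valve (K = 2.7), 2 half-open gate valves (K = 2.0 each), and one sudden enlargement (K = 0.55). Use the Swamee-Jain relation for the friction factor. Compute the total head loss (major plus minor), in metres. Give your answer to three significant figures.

V = 4Q/(πD²) = 1.774 m/s; V²/2g = 0.1604 m
Re = 2.02×10^5, ε/D = 7.28×10^-6 → f = 0.01557 (Swamee-Jain)
Major: h_f = f(L/D)·V²/2g = 0.01557·3475·0.1604 = 8.675 m
Minor: ΣK = 7.25; h_m = ΣK·V²/2g = 1.163 m
Total H_L = 8.675 + 1.163 = 9.838 m

H_L ≈ 9.84 m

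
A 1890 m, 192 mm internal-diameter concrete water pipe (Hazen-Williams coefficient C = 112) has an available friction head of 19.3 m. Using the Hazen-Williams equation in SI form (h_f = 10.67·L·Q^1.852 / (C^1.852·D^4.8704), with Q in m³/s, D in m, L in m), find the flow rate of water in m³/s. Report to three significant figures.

Q ≈ 0.0342 m³/s

Rearranging: Q = [h_f·C^1.852·D^4.8704 / (10.67·L)]^(1/1.852)
Q = [19.3·112^1.852·0.192^4.8704 / (10.67·1890)]^0.540 = 0.03422 m³/s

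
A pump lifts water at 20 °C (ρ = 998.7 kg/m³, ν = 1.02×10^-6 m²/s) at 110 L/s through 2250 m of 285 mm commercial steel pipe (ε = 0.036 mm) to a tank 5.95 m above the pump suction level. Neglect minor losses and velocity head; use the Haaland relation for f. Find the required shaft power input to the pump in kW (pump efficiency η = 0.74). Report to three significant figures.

V = 4Q/(πD²) = 1.724 m/s; Re = 4.82×10^5; ε/D = 1.26×10^-4; f = 0.01461
h_f = f(L/D)V²/2g = 17.48 m
Total head H = z + h_f = 5.95 + 17.48 = 23.43 m
P_hyd = ρgQH = 998.7·9.81·0.110·23.43 = 25.25 kW
P_shaft = P_hyd/η = 25.25/0.74 = 34.12 kW

P_shaft ≈ 34.1 kW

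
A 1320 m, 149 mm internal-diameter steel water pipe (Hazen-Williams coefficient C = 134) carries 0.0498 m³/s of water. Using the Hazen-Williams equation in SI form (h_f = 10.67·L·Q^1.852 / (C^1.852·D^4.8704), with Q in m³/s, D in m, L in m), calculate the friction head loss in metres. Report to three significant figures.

h_f ≈ 66.6 m

h_f = 10.67·1320·0.0498^1.852 / (134^1.852·0.149^4.8704) = 66.61 m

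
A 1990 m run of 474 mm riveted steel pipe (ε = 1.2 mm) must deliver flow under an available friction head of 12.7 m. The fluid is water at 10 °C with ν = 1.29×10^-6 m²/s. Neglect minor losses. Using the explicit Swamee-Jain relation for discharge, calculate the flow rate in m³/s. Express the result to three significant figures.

Swamee-Jain (Type II): Q = -0.965·√(gD⁵h_f/L)·ln[ε/(3.7D) + √(3.17ν²L/(gD³h_f))]
√(gD⁵h_f/L) = √(9.81·0.474⁵·12.7/1990) = 0.03870
ε/(3.7D) = 6.84×10^-4; √(3.17ν²L/(gD³h_f)) = 2.81×10^-5
Q = -0.965·0.03870·ln(7.124×10^-4) = 0.2707 m³/s
Check: V = 1.53 m/s, Re = 5.64×10^5, f = 0.02534, h_f = 12.8 m ≈ 12.7 m ✓

Q ≈ 0.271 m³/s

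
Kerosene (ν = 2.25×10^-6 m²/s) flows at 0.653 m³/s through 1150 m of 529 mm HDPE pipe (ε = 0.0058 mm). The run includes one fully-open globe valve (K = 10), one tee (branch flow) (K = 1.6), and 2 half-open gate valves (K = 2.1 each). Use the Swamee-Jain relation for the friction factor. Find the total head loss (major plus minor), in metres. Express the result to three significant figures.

H_L ≈ 19.4 m

V = 4Q/(πD²) = 2.971 m/s; V²/2g = 0.4499 m
Re = 6.99×10^5, ε/D = 1.10×10^-5 → f = 0.01256 (Swamee-Jain)
Major: h_f = f(L/D)·V²/2g = 0.01256·2174·0.4499 = 12.28 m
Minor: ΣK = 15.8; h_m = ΣK·V²/2g = 7.109 m
Total H_L = 12.28 + 7.109 = 19.39 m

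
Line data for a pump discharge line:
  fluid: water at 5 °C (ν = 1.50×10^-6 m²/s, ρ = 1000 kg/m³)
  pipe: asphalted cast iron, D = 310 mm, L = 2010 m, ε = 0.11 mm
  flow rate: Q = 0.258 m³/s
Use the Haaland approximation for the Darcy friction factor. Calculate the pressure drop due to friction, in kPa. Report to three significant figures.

V = 4Q/(πD²) = 4·0.258/(π·0.310²) = 3.418 m/s
Re = VD/ν = 3.418·0.310/1.50×10^-6 = 7.06×10^5 → turbulent
ε/D = 0.11/310 = 3.55×10^-4
Haaland: f = 0.01629
h_f = f(L/D)V²/(2g) = 0.01629·(2010/0.310)·3.418²/(2·9.81) = 62.92 m
Δp = ρg·h_f = 1000·9.81·62.92 = 617.2 kPa

Δp ≈ 617 kPa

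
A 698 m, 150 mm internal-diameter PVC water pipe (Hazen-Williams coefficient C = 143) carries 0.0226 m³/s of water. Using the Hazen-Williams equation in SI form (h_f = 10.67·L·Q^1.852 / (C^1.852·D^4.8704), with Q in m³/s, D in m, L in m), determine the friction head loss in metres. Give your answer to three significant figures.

h_f = 10.67·698·0.0226^1.852 / (143^1.852·0.150^4.8704) = 6.997 m

h_f ≈ 7.00 m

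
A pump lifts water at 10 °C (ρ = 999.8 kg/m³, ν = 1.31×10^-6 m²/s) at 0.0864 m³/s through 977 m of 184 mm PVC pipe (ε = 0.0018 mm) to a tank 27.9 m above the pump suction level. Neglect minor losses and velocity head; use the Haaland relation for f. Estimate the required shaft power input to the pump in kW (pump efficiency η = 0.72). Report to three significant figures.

P_shaft ≈ 77.8 kW

V = 4Q/(πD²) = 3.249 m/s; Re = 4.56×10^5; ε/D = 9.78×10^-6; f = 0.01338
h_f = f(L/D)V²/2g = 38.24 m
Total head H = z + h_f = 27.9 + 38.24 = 66.14 m
P_hyd = ρgQH = 999.8·9.81·0.0864·66.14 = 56.05 kW
P_shaft = P_hyd/η = 56.05/0.72 = 77.84 kW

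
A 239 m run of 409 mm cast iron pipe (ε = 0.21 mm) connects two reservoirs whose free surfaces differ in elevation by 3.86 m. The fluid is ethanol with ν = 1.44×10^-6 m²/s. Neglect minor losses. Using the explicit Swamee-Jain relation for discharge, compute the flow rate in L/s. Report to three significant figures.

Swamee-Jain (Type II): Q = -0.965·√(gD⁵h_f/L)·ln[ε/(3.7D) + √(3.17ν²L/(gD³h_f))]
√(gD⁵h_f/L) = √(9.81·0.409⁵·3.86/239) = 0.04258
ε/(3.7D) = 1.39×10^-4; √(3.17ν²L/(gD³h_f)) = 2.46×10^-5
Q = -0.965·0.04258·ln(1.634×10^-4) = 0.3583 m³/s
Check: V = 2.73 m/s, Re = 7.75×10^5, f = 0.01753, h_f = 3.88 m ≈ 3.86 m ✓

Q ≈ 358 L/s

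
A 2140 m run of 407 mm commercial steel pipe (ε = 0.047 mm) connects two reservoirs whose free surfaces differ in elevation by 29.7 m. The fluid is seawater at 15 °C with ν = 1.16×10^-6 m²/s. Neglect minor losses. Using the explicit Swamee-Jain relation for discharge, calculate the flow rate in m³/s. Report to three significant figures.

Q ≈ 0.371 m³/s

Swamee-Jain (Type II): Q = -0.965·√(gD⁵h_f/L)·ln[ε/(3.7D) + √(3.17ν²L/(gD³h_f))]
√(gD⁵h_f/L) = √(9.81·0.407⁵·29.7/2140) = 0.03899
ε/(3.7D) = 3.12×10^-5; √(3.17ν²L/(gD³h_f)) = 2.16×10^-5
Q = -0.965·0.03899·ln(5.277×10^-5) = 0.3706 m³/s
Check: V = 2.85 m/s, Re = 1.00×10^6, f = 0.01373, h_f = 29.9 m ≈ 29.7 m ✓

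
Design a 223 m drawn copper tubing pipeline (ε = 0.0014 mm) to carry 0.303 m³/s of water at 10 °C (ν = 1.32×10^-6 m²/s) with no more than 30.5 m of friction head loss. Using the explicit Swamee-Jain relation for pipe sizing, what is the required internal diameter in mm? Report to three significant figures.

Swamee-Jain (Type III): D = 0.66·[ε^1.25·(LQ²/(gh_f))^4.75 + ν·Q^9.4·(L/(gh_f))^5.2]^0.04
LQ²/(gh_f) = 0.06843; L/(gh_f) = 0.7453
Term 1 = ε^1.25·(…)^4.75 = 1.41×10^-13; Term 2 = ν·Q^9.4·(…)^5.2 = 3.82×10^-12
D = 0.66·(1.41×10^-13 + 3.82×10^-12)^0.04 = 0.2309 m = 231 mm
Check: V = 7.23 m/s, Re = 1.27×10^6, f = 0.01134, h_f = 29.2 m ≈ 30.5 m ✓

D ≈ 231 mm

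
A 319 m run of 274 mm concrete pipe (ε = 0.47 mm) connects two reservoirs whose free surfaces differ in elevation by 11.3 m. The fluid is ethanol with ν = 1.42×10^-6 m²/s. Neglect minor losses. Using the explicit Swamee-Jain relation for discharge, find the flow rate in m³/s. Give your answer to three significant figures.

Q ≈ 0.170 m³/s

Swamee-Jain (Type II): Q = -0.965·√(gD⁵h_f/L)·ln[ε/(3.7D) + √(3.17ν²L/(gD³h_f))]
√(gD⁵h_f/L) = √(9.81·0.274⁵·11.3/319) = 0.02317
ε/(3.7D) = 4.64×10^-4; √(3.17ν²L/(gD³h_f)) = 2.99×10^-5
Q = -0.965·0.02317·ln(4.935×10^-4) = 0.1702 m³/s
Check: V = 2.89 m/s, Re = 5.57×10^5, f = 0.02297, h_f = 11.4 m ≈ 11.3 m ✓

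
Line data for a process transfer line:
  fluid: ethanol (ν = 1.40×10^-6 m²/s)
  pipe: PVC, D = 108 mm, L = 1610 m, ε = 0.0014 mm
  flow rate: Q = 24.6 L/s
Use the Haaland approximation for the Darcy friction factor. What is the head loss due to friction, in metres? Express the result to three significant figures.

V = 4Q/(πD²) = 4·0.0246/(π·0.108²) = 2.685 m/s
Re = VD/ν = 2.685·0.108/1.40×10^-6 = 2.07×10^5 → turbulent
ε/D = 0.0014/108 = 1.30×10^-5
Haaland: f = 0.01547
h_f = f(L/D)V²/(2g) = 0.01547·(1610/0.108)·2.685²/(2·9.81) = 84.78 m

h_f ≈ 84.8 m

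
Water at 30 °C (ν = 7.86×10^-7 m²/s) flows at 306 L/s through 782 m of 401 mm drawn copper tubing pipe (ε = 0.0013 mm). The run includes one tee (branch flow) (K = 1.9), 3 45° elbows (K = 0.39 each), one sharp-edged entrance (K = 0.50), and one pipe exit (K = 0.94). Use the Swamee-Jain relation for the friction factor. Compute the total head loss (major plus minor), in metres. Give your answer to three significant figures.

V = 4Q/(πD²) = 2.423 m/s; V²/2g = 0.2992 m
Re = 1.24×10^6, ε/D = 3.24×10^-6 → f = 0.01130 (Swamee-Jain)
Major: h_f = f(L/D)·V²/2g = 0.01130·1950·0.2992 = 6.592 m
Minor: ΣK = 4.51; h_m = ΣK·V²/2g = 1.349 m
Total H_L = 6.592 + 1.349 = 7.941 m

H_L ≈ 7.94 m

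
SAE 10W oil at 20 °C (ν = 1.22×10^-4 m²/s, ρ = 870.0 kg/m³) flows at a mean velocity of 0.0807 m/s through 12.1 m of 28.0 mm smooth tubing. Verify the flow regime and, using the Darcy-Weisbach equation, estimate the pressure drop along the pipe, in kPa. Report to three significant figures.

Re = VD/ν = 0.0807·0.02800/1.22×10^-4 = 18.5 → laminar (Re < 2300)
f = 64/Re = 3.455
h_f = f(L/D)V²/(2g) = 3.455·(12.1/0.02800)·0.0807²/(2·9.81) = 0.4957 m
Δp = ρg·h_f = 870.0·9.81·0.4957 = 4.230 kPa

Δp ≈ 4.23 kPa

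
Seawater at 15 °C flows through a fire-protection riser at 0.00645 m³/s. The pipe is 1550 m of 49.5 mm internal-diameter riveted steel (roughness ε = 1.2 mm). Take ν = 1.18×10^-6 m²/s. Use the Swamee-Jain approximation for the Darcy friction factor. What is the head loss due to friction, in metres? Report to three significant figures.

h_f ≈ 948 m

V = 4Q/(πD²) = 4·0.00645/(π·0.0495²) = 3.352 m/s
Re = VD/ν = 3.352·0.0495/1.18×10^-6 = 1.41×10^5 → turbulent
ε/D = 1.2/49.5 = 0.0242
Swamee-Jain: f = 0.05285
h_f = f(L/D)V²/(2g) = 0.05285·(1550/0.0495)·3.352²/(2·9.81) = 947.6 m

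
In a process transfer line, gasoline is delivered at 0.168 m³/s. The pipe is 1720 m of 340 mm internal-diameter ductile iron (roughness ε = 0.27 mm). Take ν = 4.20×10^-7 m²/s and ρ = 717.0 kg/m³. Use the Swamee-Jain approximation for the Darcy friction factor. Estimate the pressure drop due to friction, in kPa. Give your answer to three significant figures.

Δp ≈ 117 kPa

V = 4Q/(πD²) = 4·0.168/(π·0.340²) = 1.850 m/s
Re = VD/ν = 1.850·0.340/4.20×10^-7 = 1.50×10^6 → turbulent
ε/D = 0.27/340 = 7.94×10^-4
Swamee-Jain: f = 0.01890
h_f = f(L/D)V²/(2g) = 0.01890·(1720/0.340)·1.850²/(2·9.81) = 16.68 m
Δp = ρg·h_f = 717.0·9.81·16.68 = 117.3 kPa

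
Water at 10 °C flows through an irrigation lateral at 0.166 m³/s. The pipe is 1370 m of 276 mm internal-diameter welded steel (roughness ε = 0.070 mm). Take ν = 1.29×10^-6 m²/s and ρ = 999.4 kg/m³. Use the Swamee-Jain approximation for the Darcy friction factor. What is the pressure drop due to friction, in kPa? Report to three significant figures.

V = 4Q/(πD²) = 4·0.166/(π·0.276²) = 2.775 m/s
Re = VD/ν = 2.775·0.276/1.29×10^-6 = 5.94×10^5 → turbulent
ε/D = 0.070/276 = 2.54×10^-4
Swamee-Jain: f = 0.01579
h_f = f(L/D)V²/(2g) = 0.01579·(1370/0.276)·2.775²/(2·9.81) = 30.76 m
Δp = ρg·h_f = 999.4·9.81·30.76 = 301.6 kPa

Δp ≈ 302 kPa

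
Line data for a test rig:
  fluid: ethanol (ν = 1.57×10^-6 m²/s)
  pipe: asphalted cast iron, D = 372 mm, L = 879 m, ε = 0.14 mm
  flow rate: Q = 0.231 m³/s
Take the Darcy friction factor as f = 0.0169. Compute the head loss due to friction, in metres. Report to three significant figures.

V = 4Q/(πD²) = 4·0.231/(π·0.372²) = 2.125 m/s
h_f = f(L/D)V²/(2g) = 0.01690·(879/0.372)·2.125²/(2·9.81) = 9.194 m

h_f ≈ 9.19 m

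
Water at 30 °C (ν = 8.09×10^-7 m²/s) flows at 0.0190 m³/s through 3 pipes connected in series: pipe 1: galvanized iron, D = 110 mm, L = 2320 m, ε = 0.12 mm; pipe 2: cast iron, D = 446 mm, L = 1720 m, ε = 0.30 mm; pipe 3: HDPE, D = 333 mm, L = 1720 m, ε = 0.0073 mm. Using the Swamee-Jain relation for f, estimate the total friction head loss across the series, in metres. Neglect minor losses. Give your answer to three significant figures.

H ≈ 91.4 m

Pipe 1: V = 1.999 m/s, Re = 2.72×10^5, ε/D = 0.00109, f = 0.02121, h_1 = f(L/D)V²/2g = 91.13 m
Pipe 2: V = 0.1216 m/s, Re = 6.70×10^4, ε/D = 6.73×10^-4, f = 0.02221, h_2 = f(L/D)V²/2g = 0.06458 m
Pipe 3: V = 0.2182 m/s, Re = 8.98×10^4, ε/D = 2.19×10^-5, f = 0.01840, h_3 = f(L/D)V²/2g = 0.2305 m
Series → Q common, losses add: H = Σh = 91.42 m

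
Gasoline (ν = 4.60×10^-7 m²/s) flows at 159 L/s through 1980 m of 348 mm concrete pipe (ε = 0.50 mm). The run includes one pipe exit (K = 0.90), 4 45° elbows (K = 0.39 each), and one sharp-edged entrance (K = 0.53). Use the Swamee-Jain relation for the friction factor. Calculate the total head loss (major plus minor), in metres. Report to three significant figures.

V = 4Q/(πD²) = 1.672 m/s; V²/2g = 0.1424 m
Re = 1.26×10^6, ε/D = 0.00144 → f = 0.02175 (Swamee-Jain)
Major: h_f = f(L/D)·V²/2g = 0.02175·5690·0.1424 = 17.62 m
Minor: ΣK = 2.99; h_m = ΣK·V²/2g = 0.4259 m
Total H_L = 17.62 + 0.4259 = 18.05 m

H_L ≈ 18.0 m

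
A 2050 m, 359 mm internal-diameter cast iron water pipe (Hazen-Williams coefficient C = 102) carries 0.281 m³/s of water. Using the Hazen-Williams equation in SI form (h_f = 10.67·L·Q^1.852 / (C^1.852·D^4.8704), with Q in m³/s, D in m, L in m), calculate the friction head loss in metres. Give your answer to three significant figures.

h_f ≈ 58.3 m

h_f = 10.67·2050·0.281^1.852 / (102^1.852·0.359^4.8704) = 58.33 m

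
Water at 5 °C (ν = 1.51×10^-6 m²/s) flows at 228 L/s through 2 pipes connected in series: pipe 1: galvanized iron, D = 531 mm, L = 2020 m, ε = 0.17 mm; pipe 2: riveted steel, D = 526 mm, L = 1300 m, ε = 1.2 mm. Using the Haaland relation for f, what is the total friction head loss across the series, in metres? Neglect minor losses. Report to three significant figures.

Pipe 1: V = 1.030 m/s, Re = 3.62×10^5, ε/D = 3.20×10^-4, f = 0.01668, h_1 = f(L/D)V²/2g = 3.429 m
Pipe 2: V = 1.049 m/s, Re = 3.65×10^5, ε/D = 0.00228, f = 0.02471, h_2 = f(L/D)V²/2g = 3.427 m
Series → Q common, losses add: H = Σh = 6.856 m

H ≈ 6.86 m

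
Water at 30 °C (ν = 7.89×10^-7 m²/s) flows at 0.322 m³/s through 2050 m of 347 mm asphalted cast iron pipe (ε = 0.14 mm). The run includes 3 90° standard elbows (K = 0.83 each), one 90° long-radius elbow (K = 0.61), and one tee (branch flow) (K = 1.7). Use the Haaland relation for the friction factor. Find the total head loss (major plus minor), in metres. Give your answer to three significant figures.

H_L ≈ 59.8 m

V = 4Q/(πD²) = 3.405 m/s; V²/2g = 0.5909 m
Re = 1.50×10^6, ε/D = 4.03×10^-4 → f = 0.01630 (Haaland)
Major: h_f = f(L/D)·V²/2g = 0.01630·5908·0.5909 = 56.92 m
Minor: ΣK = 4.80; h_m = ΣK·V²/2g = 2.836 m
Total H_L = 56.92 + 2.836 = 59.75 m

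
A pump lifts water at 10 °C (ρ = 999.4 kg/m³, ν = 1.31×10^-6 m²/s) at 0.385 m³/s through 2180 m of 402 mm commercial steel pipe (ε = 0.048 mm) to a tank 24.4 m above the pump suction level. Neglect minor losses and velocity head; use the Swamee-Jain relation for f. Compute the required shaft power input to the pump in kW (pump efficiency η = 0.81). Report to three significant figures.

P_shaft ≈ 278 kW

V = 4Q/(πD²) = 3.033 m/s; Re = 9.31×10^5; ε/D = 1.19×10^-4; f = 0.01386
h_f = f(L/D)V²/2g = 35.25 m
Total head H = z + h_f = 24.4 + 35.25 = 59.65 m
P_hyd = ρgQH = 999.4·9.81·0.385·59.65 = 225.2 kW
P_shaft = P_hyd/η = 225.2/0.81 = 278.0 kW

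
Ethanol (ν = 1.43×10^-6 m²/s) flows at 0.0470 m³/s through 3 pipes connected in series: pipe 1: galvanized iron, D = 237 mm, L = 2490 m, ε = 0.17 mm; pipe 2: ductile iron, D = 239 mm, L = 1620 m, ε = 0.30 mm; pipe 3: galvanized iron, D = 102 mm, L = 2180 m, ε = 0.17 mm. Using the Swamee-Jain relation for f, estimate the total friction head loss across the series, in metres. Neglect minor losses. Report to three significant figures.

Pipe 1: V = 1.065 m/s, Re = 1.77×10^5, ε/D = 7.17×10^-4, f = 0.02019, h_1 = f(L/D)V²/2g = 12.27 m
Pipe 2: V = 1.048 m/s, Re = 1.75×10^5, ε/D = 0.00126, f = 0.02231, h_2 = f(L/D)V²/2g = 8.458 m
Pipe 3: V = 5.752 m/s, Re = 4.10×10^5, ε/D = 0.00167, f = 0.02296, h_3 = f(L/D)V²/2g = 827.4 m
Series → Q common, losses add: H = Σh = 848.2 m

H ≈ 848 m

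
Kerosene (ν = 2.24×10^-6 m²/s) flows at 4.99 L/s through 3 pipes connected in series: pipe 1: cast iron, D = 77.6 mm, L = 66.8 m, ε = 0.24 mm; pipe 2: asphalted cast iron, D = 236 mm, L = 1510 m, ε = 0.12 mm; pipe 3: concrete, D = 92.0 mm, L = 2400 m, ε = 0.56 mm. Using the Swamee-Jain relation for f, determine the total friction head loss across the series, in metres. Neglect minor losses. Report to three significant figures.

H ≈ 28.0 m

Pipe 1: V = 1.055 m/s, Re = 3.66×10^4, ε/D = 0.00309, f = 0.02991, h_1 = f(L/D)V²/2g = 1.461 m
Pipe 2: V = 0.1141 m/s, Re = 1.20×10^4, ε/D = 5.08×10^-4, f = 0.03042, h_2 = f(L/D)V²/2g = 0.1291 m
Pipe 3: V = 0.7506 m/s, Re = 3.08×10^4, ε/D = 0.00609, f = 0.03523, h_3 = f(L/D)V²/2g = 26.39 m
Series → Q common, losses add: H = Σh = 27.98 m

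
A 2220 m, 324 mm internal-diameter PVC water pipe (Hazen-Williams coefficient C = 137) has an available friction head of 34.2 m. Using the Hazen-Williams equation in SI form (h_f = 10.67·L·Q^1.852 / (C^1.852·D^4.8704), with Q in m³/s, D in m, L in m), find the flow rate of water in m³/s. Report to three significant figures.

Rearranging: Q = [h_f·C^1.852·D^4.8704 / (10.67·L)]^(1/1.852)
Q = [34.2·137^1.852·0.324^4.8704 / (10.67·2220)]^0.540 = 0.2069 m³/s

Q ≈ 0.207 m³/s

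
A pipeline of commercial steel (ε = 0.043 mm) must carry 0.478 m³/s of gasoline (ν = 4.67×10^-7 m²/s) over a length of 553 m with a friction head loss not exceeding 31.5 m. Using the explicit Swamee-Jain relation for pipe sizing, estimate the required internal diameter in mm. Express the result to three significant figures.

Swamee-Jain (Type III): D = 0.66·[ε^1.25·(LQ²/(gh_f))^4.75 + ν·Q^9.4·(L/(gh_f))^5.2]^0.04
LQ²/(gh_f) = 0.4089; L/(gh_f) = 1.790
Term 1 = ε^1.25·(…)^4.75 = 4.98×10^-8; Term 2 = ν·Q^9.4·(…)^5.2 = 9.34×10^-9
D = 0.66·(4.98×10^-8 + 9.34×10^-9)^0.04 = 0.3392 m = 339 mm
Check: V = 5.29 m/s, Re = 3.84×10^6, f = 0.01299, h_f = 30.2 m ≈ 31.5 m ✓

D ≈ 339 mm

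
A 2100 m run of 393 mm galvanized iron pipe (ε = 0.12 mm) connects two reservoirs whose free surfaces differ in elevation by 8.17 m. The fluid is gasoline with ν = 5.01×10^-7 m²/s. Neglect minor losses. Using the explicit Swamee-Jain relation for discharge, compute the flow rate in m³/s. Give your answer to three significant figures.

Q ≈ 0.168 m³/s

Swamee-Jain (Type II): Q = -0.965·√(gD⁵h_f/L)·ln[ε/(3.7D) + √(3.17ν²L/(gD³h_f))]
√(gD⁵h_f/L) = √(9.81·0.393⁵·8.17/2100) = 0.01892
ε/(3.7D) = 8.25×10^-5; √(3.17ν²L/(gD³h_f)) = 1.85×10^-5
Q = -0.965·0.01892·ln(1.011×10^-4) = 0.1679 m³/s
Check: V = 1.38 m/s, Re = 1.09×10^6, f = 0.01575, h_f = 8.22 m ≈ 8.17 m ✓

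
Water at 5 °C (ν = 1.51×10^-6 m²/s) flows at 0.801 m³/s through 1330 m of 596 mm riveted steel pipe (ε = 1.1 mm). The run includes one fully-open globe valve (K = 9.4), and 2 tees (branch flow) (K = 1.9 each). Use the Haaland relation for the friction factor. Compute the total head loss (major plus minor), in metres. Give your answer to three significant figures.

H_L ≈ 27.2 m

V = 4Q/(πD²) = 2.871 m/s; V²/2g = 0.4201 m
Re = 1.13×10^6, ε/D = 0.00185 → f = 0.02313 (Haaland)
Major: h_f = f(L/D)·V²/2g = 0.02313·2232·0.4201 = 21.68 m
Minor: ΣK = 13.2; h_m = ΣK·V²/2g = 5.546 m
Total H_L = 21.68 + 5.546 = 27.23 m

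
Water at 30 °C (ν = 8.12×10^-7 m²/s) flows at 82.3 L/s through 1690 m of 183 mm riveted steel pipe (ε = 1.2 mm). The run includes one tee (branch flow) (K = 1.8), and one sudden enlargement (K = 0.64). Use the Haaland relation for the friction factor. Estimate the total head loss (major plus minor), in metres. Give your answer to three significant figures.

H_L ≈ 154 m

V = 4Q/(πD²) = 3.129 m/s; V²/2g = 0.4990 m
Re = 7.05×10^5, ε/D = 0.00656 → f = 0.03319 (Haaland)
Major: h_f = f(L/D)·V²/2g = 0.03319·9235·0.4990 = 153.0 m
Minor: ΣK = 2.44; h_m = ΣK·V²/2g = 1.218 m
Total H_L = 153.0 + 1.218 = 154.2 m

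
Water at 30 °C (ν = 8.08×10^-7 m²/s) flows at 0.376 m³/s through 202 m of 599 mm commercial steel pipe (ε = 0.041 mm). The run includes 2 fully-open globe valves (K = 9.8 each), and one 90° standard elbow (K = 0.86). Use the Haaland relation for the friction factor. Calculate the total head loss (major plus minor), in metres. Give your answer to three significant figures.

H_L ≈ 2.25 m

V = 4Q/(πD²) = 1.334 m/s; V²/2g = 0.09074 m
Re = 9.89×10^5, ε/D = 6.84×10^-5 → f = 0.01285 (Haaland)
Major: h_f = f(L/D)·V²/2g = 0.01285·337.2·0.09074 = 0.3932 m
Minor: ΣK = 20.5; h_m = ΣK·V²/2g = 1.857 m
Total H_L = 0.3932 + 1.857 = 2.250 m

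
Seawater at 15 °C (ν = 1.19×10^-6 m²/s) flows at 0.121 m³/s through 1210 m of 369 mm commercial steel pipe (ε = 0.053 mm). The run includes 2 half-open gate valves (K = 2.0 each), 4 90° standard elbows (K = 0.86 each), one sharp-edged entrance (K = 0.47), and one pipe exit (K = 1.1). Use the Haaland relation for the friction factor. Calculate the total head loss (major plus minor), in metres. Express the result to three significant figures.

H_L ≈ 3.86 m

V = 4Q/(πD²) = 1.131 m/s; V²/2g = 0.06525 m
Re = 3.51×10^5, ε/D = 1.44×10^-4 → f = 0.01531 (Haaland)
Major: h_f = f(L/D)·V²/2g = 0.01531·3279·0.06525 = 3.276 m
Minor: ΣK = 9.01; h_m = ΣK·V²/2g = 0.5879 m
Total H_L = 3.276 + 0.5879 = 3.864 m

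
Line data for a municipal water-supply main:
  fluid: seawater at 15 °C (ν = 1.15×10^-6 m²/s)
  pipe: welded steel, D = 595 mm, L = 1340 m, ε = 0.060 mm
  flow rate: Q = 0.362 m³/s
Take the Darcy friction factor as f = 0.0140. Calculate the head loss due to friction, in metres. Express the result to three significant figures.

h_f ≈ 2.72 m

V = 4Q/(πD²) = 4·0.362/(π·0.595²) = 1.302 m/s
h_f = f(L/D)V²/(2g) = 0.01400·(1340/0.595)·1.302²/(2·9.81) = 2.724 m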